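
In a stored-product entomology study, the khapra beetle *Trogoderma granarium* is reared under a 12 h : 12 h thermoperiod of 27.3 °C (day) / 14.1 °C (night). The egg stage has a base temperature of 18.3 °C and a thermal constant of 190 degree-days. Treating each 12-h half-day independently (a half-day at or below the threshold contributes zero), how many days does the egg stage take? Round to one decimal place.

42.2 days

Day half: max(0, 27.3 − 18.3) × 0.5 = 9.0 × 0.5 = 4.50 DD.
Night half: max(0, 14.1 − 18.3) × 0.5 = 0.0 × 0.5 = 0.00 DD.
Per 24 h: 4.50 DD/day.
Duration = 190 / 4.50 = 42.222 ≈ 42.2 days.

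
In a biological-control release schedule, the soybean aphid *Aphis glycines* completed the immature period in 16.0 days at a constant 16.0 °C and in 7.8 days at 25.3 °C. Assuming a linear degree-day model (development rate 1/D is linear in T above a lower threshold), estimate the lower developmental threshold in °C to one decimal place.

7.2 °C

Under the model K = D·(T − T_b), so D₁·(T₁ − T_b) = D₂·(T₂ − T_b).
16.0·(16.0 − T_b) = 7.8·(25.3 − T_b)
T_b = (16.0·16.0 − 7.8·25.3) / (16.0 − 7.8) = 58.66 / 8.2 = 7.154 °C ≈ 7.2 °C.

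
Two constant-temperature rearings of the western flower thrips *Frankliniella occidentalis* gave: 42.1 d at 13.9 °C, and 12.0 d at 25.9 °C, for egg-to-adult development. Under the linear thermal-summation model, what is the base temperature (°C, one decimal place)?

9.1 °C

Equal thermal constants: D₁(T₁ − T_b) = D₂(T₂ − T_b).
42.1·(13.9 − T_b) = 12.0·(25.9 − T_b)
T_b = (42.1·13.9 − 12.0·25.9) / (42.1 − 12.0) = 274.39 / 30.1 = 9.116 °C ≈ 9.1 °C.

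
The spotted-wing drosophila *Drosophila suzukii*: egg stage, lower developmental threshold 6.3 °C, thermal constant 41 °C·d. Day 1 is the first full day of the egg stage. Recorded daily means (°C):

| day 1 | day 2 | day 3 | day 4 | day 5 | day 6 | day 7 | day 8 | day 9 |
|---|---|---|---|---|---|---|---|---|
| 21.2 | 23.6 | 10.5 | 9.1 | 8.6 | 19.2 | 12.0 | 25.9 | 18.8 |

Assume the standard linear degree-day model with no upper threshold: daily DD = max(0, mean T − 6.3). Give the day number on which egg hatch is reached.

Daily DD above 6.3 °C: 14.9, 17.3, 4.2, 2.8, 2.3, 12.9, 5.7, 19.6, 12.5.
Cumulative: 14.9, 32.2, 36.4, 39.2, 41.5, 54.4, 60.1, 79.7, 92.2.
The total first reaches 41 DD on day 5.

day 5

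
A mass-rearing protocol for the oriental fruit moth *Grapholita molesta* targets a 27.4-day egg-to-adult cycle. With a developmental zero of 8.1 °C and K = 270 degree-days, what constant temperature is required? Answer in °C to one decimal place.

Required daily accumulation = 270 / 27.4 = 9.854 DD/day.
T = T_base + 9.854 = 8.1 + 9.854 = 17.954 ≈ 18.0 °C.

18.0 °C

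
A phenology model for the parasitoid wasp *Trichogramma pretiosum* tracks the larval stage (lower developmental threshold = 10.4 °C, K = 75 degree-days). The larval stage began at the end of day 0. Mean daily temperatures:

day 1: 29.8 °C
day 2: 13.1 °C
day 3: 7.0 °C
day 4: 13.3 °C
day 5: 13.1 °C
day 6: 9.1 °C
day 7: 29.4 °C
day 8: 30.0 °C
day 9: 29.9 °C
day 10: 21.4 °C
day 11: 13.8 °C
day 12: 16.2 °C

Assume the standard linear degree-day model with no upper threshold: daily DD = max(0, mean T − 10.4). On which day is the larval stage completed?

Daily DD above 10.4 °C: 19.4, 2.7, 0.0, 2.9, 2.7, 0.0, 19.0, 19.6, 19.5, 11.0, 3.4, 5.8.
Cumulative: 19.4, 22.1, 22.1, 25.0, 27.7, 27.7, 46.7, 66.3, 85.8, 96.8, 100.2, 106.0.
The total first reaches 75 DD on day 9.

day 9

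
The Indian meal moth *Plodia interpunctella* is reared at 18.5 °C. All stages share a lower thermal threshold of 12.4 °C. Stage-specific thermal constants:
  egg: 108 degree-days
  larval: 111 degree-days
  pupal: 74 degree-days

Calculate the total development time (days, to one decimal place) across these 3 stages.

Daily accumulation at 18.5 °C = 18.5 − 12.4 = 6.1 DD/day.
Total K = 108 + 111 + 74 = 293 DD.
Total duration = 293 / 6.1 = 48.033 ≈ 48.0 days.

48.0 days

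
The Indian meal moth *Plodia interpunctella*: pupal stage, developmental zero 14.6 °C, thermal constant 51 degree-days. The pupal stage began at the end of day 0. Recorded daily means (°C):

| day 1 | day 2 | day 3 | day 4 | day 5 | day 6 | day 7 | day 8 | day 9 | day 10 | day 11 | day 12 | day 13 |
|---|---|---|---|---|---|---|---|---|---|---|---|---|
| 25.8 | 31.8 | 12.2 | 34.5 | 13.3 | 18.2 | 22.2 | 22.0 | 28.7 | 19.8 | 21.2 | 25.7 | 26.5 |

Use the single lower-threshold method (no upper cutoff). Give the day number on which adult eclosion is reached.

day 6

Daily DD above 14.6 °C: 11.2, 17.2, 0.0, 19.9, 0.0, 3.6, 7.6, 7.4, 14.1, 5.2, 6.6, 11.1, 11.9.
Cumulative: 11.2, 28.4, 28.4, 48.3, 48.3, 51.9, 59.5, 66.9, 81.0, 86.2, 92.8, 103.9, 115.8.
The total first reaches 51 DD on day 6.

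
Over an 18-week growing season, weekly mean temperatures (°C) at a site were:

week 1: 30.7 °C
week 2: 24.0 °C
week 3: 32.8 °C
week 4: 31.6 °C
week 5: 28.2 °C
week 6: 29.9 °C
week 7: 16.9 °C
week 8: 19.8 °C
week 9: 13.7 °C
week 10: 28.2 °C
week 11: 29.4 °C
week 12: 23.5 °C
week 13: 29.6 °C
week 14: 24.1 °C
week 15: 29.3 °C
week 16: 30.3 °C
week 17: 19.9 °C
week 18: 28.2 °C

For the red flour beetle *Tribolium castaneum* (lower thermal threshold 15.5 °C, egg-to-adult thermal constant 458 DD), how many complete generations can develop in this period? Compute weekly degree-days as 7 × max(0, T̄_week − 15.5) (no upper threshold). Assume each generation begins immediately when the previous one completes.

Weekly DD (7 × max(0, T̄ − 15.5)): 106.4, 59.5, 121.1, 112.7, 88.9, 100.8, 9.8, 30.1, 0.0, 88.9, 97.3, 56.0, 98.7, 60.2, 96.6, 103.6, 30.8, 88.9.
Season total = 1350.3 DD.
Complete generations = ⌊1350.3 / 458⌋ = 2.

2 generations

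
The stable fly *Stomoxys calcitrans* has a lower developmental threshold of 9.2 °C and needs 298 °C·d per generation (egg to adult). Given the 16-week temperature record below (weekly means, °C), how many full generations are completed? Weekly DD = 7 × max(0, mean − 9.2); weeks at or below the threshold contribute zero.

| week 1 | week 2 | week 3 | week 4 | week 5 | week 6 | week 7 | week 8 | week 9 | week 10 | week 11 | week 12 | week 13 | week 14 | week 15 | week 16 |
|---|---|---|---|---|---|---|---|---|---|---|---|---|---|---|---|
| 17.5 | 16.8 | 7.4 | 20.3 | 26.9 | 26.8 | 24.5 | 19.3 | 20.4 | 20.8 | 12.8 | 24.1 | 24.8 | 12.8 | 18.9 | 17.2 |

3 generations

Weekly DD (7 × max(0, T̄ − 9.2)): 58.1, 53.2, 0.0, 77.7, 123.9, 123.2, 107.1, 70.7, 78.4, 81.2, 25.2, 104.3, 109.2, 25.2, 67.9, 56.0.
Season total = 1161.3 DD.
Complete generations = ⌊1161.3 / 298⌋ = 3.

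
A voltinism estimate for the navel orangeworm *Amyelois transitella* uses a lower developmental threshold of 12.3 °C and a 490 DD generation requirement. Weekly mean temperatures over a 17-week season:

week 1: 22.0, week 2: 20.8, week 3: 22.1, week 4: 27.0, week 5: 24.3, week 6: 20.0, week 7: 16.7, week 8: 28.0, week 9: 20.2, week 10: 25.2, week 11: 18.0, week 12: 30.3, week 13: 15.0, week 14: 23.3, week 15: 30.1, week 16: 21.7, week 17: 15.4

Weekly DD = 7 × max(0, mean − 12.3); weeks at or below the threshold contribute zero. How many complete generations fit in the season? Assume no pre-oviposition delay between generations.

2 generations

Weekly DD (7 × max(0, T̄ − 12.3)): 67.9, 59.5, 68.6, 102.9, 84.0, 53.9, 30.8, 109.9, 55.3, 90.3, 39.9, 126.0, 18.9, 77.0, 124.6, 65.8, 21.7.
Season total = 1197.0 DD.
Complete generations = ⌊1197.0 / 490⌋ = 2.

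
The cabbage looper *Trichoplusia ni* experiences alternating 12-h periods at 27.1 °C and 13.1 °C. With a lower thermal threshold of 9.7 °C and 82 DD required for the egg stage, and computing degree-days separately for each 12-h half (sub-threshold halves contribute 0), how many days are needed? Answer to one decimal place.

Day half: max(0, 27.1 − 9.7) × 0.5 = 17.4 × 0.5 = 8.70 DD.
Night half: max(0, 13.1 − 9.7) × 0.5 = 3.4 × 0.5 = 1.70 DD.
Per 24 h: 10.40 DD/day.
Duration = 82 / 10.40 = 7.885 ≈ 7.9 days.

7.9 days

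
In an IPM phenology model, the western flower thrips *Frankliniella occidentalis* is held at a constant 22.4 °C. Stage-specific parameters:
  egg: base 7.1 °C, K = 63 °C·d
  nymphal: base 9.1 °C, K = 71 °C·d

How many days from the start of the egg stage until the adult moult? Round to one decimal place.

egg: 63 / (22.4 − 7.1) = 63 / 15.3 = 4.118 d.
nymphal: 71 / (22.4 − 9.1) = 71 / 13.3 = 5.338 d.
Sum = 9.456 ≈ 9.5 days.

9.5 days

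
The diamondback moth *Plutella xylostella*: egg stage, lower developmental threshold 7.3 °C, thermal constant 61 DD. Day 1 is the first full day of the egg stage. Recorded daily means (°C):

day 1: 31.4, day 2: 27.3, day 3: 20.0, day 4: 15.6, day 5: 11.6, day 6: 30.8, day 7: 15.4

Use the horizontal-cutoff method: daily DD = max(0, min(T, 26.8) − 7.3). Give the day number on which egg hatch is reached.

Daily DD above 7.3 °C (capped at 19.5): 19.5, 19.5, 12.7, 8.3, 4.3, 19.5, 8.1.
Cumulative: 19.5, 39.0, 51.7, 60.0, 64.3, 83.8, 91.9.
The total first reaches 61 DD on day 5.

day 5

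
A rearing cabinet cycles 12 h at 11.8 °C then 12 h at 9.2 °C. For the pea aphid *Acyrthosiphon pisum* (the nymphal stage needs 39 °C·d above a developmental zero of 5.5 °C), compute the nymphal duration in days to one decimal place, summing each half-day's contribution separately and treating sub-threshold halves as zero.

7.8 days

Day half: max(0, 11.8 − 5.5) × 0.5 = 6.3 × 0.5 = 3.15 DD.
Night half: max(0, 9.2 − 5.5) × 0.5 = 3.7 × 0.5 = 1.85 DD.
Per 24 h: 5.00 DD/day.
Duration = 39 / 5.00 = 7.800 ≈ 7.8 days.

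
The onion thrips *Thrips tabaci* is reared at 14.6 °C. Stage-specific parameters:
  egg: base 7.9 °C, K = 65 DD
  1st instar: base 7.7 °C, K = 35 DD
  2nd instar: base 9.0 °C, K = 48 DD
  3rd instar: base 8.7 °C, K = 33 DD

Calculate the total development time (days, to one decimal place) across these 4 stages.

egg: 65 / (14.6 − 7.9) = 65 / 6.7 = 9.701 d.
1st instar: 35 / (14.6 − 7.7) = 35 / 6.9 = 5.072 d.
2nd instar: 48 / (14.6 − 9.0) = 48 / 5.6 = 8.571 d.
3rd instar: 33 / (14.6 − 8.7) = 33 / 5.9 = 5.593 d.
Sum = 28.939 ≈ 28.9 days.

28.9 days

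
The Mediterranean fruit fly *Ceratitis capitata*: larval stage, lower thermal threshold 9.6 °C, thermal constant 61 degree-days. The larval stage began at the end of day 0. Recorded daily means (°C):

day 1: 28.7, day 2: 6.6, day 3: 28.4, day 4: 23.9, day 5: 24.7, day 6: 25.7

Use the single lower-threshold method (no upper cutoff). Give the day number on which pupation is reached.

Daily DD above 9.6 °C: 19.1, 0.0, 18.8, 14.3, 15.1, 16.1.
Cumulative: 19.1, 19.1, 37.9, 52.2, 67.3, 83.4.
The total first reaches 61 DD on day 5.

day 5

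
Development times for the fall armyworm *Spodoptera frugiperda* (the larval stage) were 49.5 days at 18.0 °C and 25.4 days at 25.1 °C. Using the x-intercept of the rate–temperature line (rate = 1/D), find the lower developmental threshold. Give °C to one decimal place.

10.5 °C

Under the model K = D·(T − T_b), so D₁·(T₁ − T_b) = D₂·(T₂ − T_b).
49.5·(18.0 − T_b) = 25.4·(25.1 − T_b)
T_b = (49.5·18.0 − 25.4·25.1) / (49.5 − 25.4) = 253.46 / 24.1 = 10.517 °C ≈ 10.5 °C.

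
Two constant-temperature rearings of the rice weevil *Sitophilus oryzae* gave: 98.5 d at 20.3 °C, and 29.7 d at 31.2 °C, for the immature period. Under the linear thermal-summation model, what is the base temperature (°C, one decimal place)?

Linear rate model ⇒ the product D·(T − T_b) is constant across temperatures.
98.5·(20.3 − T_b) = 29.7·(31.2 − T_b)
T_b = (98.5·20.3 − 29.7·31.2) / (98.5 − 29.7) = 1072.91 / 68.8 = 15.595 °C ≈ 15.6 °C.

15.6 °C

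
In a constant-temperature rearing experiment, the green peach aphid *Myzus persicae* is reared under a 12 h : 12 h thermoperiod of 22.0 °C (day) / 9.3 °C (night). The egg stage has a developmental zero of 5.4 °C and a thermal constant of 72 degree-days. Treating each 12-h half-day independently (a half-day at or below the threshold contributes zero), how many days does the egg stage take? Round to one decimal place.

Day half: max(0, 22.0 − 5.4) × 0.5 = 16.6 × 0.5 = 8.30 DD.
Night half: max(0, 9.3 − 5.4) × 0.5 = 3.9 × 0.5 = 1.95 DD.
Per 24 h: 10.25 DD/day.
Duration = 72 / 10.25 = 7.024 ≈ 7.0 days.

7.0 days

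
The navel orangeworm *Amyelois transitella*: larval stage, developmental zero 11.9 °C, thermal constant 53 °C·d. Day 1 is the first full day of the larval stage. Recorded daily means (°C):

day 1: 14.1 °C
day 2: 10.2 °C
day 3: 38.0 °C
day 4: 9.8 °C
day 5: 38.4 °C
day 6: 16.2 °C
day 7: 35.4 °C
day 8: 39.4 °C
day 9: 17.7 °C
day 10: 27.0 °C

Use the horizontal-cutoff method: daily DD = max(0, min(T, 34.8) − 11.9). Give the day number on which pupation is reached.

Daily DD above 11.9 °C (capped at 22.9): 2.2, 0.0, 22.9, 0.0, 22.9, 4.3, 22.9, 22.9, 5.8, 15.1.
Cumulative: 2.2, 2.2, 25.1, 25.1, 48.0, 52.3, 75.2, 98.1, 103.9, 119.0.
The total first reaches 53 DD on day 7.

day 7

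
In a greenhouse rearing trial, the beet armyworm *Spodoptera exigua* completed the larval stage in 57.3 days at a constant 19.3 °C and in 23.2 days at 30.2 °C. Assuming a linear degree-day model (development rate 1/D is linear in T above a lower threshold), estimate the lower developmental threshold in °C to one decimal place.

11.9 °C

Linear rate model ⇒ the product D·(T − T_b) is constant across temperatures.
57.3·(19.3 − T_b) = 23.2·(30.2 − T_b)
T_b = (57.3·19.3 − 23.2·30.2) / (57.3 − 23.2) = 405.25 / 34.1 = 11.884 °C ≈ 11.9 °C.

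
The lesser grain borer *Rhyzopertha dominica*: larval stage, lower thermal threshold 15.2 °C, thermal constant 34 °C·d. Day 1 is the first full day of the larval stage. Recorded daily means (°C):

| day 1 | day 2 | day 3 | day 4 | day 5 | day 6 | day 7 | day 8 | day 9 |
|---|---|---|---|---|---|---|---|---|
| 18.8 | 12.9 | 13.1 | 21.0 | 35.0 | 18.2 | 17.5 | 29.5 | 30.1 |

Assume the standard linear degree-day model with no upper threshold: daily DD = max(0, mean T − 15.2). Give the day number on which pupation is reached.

day 7

Daily DD above 15.2 °C: 3.6, 0.0, 0.0, 5.8, 19.8, 3.0, 2.3, 14.3, 14.9.
Cumulative: 3.6, 3.6, 3.6, 9.4, 29.2, 32.2, 34.5, 48.8, 63.7.
The total first reaches 34 DD on day 7.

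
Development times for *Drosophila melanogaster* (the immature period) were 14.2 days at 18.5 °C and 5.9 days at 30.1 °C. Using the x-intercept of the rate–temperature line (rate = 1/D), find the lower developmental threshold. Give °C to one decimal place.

Equal thermal constants: D₁(T₁ − T_b) = D₂(T₂ − T_b).
14.2·(18.5 − T_b) = 5.9·(30.1 − T_b)
T_b = (14.2·18.5 − 5.9·30.1) / (14.2 − 5.9) = 85.11 / 8.3 = 10.254 °C ≈ 10.3 °C.

10.3 °C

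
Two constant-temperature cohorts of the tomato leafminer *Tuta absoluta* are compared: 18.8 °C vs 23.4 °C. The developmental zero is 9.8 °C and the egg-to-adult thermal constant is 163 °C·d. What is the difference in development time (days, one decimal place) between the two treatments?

6.1 days

At 18.8 °C: 163 / (18.8 − 9.8) = 163 / 9.0 = 18.111 d.
At 23.4 °C: 163 / (23.4 − 9.8) = 163 / 13.6 = 11.985 d.
Difference = |18.111 − 11.985| = 6.126 ≈ 6.1 days.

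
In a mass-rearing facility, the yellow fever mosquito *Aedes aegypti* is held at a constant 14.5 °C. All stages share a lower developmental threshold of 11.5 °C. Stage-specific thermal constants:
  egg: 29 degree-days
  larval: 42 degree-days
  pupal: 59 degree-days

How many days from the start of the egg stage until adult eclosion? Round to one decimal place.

Daily accumulation at 14.5 °C = 14.5 − 11.5 = 3.0 DD/day.
Total K = 29 + 42 + 59 = 130 DD.
Total duration = 130 / 3.0 = 43.333 ≈ 43.3 days.

43.3 days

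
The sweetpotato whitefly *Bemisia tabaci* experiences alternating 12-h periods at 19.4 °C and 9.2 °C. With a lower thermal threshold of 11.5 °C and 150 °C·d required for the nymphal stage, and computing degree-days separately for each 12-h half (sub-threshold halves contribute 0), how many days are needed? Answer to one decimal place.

Day half: max(0, 19.4 − 11.5) × 0.5 = 7.9 × 0.5 = 3.95 DD.
Night half: max(0, 9.2 − 11.5) × 0.5 = 0.0 × 0.5 = 0.00 DD.
Per 24 h: 3.95 DD/day.
Duration = 150 / 3.95 = 37.975 ≈ 38.0 days.

38.0 days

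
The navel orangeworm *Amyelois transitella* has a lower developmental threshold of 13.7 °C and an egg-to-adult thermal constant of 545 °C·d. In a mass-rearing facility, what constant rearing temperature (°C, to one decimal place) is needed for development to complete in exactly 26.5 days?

34.3 °C

Required daily accumulation = 545 / 26.5 = 20.566 DD/day.
T = T_base + 20.566 = 13.7 + 20.566 = 34.266 ≈ 34.3 °C.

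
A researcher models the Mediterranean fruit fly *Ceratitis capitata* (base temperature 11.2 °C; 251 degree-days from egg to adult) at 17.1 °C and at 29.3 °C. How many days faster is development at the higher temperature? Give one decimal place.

28.7 days

At 17.1 °C: 251 / (17.1 − 11.2) = 251 / 5.9 = 42.542 d.
At 29.3 °C: 251 / (29.3 − 11.2) = 251 / 18.1 = 13.867 d.
Difference = |42.542 − 13.867| = 28.675 ≈ 28.7 days.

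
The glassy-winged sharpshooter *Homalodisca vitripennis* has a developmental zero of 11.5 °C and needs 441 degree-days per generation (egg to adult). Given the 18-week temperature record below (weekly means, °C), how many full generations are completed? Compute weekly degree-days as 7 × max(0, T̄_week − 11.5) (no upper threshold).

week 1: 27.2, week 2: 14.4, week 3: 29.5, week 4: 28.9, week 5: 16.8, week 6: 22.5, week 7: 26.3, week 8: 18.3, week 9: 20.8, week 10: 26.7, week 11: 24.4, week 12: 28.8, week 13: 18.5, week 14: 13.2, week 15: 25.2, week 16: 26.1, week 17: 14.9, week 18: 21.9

3 generations

Weekly DD (7 × max(0, T̄ − 11.5)): 109.9, 20.3, 126.0, 121.8, 37.1, 77.0, 103.6, 47.6, 65.1, 106.4, 90.3, 121.1, 49.0, 11.9, 95.9, 102.2, 23.8, 72.8.
Season total = 1381.8 DD.
Complete generations = ⌊1381.8 / 441⌋ = 3.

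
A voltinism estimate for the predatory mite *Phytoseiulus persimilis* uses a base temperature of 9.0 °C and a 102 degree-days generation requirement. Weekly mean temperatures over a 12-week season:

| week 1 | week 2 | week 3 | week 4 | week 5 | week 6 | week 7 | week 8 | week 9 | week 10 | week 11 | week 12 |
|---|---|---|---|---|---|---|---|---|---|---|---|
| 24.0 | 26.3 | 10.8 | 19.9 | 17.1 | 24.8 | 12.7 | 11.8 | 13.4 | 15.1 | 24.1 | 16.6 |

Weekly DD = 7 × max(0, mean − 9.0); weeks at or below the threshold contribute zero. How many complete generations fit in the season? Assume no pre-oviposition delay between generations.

Weekly DD (7 × max(0, T̄ − 9.0)): 105.0, 121.1, 12.6, 76.3, 56.7, 110.6, 25.9, 19.6, 30.8, 42.7, 105.7, 53.2.
Season total = 760.2 DD.
Complete generations = ⌊760.2 / 102⌋ = 7.

7 generations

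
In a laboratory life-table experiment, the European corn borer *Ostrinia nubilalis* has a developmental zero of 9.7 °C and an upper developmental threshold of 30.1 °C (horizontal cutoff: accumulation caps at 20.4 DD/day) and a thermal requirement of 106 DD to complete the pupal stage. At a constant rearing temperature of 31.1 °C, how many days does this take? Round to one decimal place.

Temperature 31.1 °C exceeds the upper threshold, so daily accumulation caps at 30.1 − 9.7 = 20.4 DD/day.
Duration = 106 / 20.4 = 5.196 ≈ 5.2 days.

5.2 days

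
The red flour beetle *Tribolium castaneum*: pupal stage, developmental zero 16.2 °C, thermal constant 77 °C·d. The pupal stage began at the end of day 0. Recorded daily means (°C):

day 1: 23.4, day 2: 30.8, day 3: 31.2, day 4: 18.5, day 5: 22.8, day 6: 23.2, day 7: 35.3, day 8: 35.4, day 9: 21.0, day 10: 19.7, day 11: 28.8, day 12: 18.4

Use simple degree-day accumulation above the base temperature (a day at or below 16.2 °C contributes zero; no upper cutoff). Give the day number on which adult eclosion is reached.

Daily DD above 16.2 °C: 7.2, 14.6, 15.0, 2.3, 6.6, 7.0, 19.1, 19.2, 4.8, 3.5, 12.6, 2.2.
Cumulative: 7.2, 21.8, 36.8, 39.1, 45.7, 52.7, 71.8, 91.0, 95.8, 99.3, 111.9, 114.1.
The total first reaches 77 DD on day 8.

day 8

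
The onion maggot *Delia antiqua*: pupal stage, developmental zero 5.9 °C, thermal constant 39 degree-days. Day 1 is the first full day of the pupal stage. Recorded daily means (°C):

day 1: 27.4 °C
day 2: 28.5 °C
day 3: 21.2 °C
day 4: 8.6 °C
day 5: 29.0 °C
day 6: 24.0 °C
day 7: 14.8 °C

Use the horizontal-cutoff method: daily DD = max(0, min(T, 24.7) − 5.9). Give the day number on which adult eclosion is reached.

Daily DD above 5.9 °C (capped at 18.8): 18.8, 18.8, 15.3, 2.7, 18.8, 18.1, 8.9.
Cumulative: 18.8, 37.6, 52.9, 55.6, 74.4, 92.5, 101.4.
The total first reaches 39 DD on day 3.

day 3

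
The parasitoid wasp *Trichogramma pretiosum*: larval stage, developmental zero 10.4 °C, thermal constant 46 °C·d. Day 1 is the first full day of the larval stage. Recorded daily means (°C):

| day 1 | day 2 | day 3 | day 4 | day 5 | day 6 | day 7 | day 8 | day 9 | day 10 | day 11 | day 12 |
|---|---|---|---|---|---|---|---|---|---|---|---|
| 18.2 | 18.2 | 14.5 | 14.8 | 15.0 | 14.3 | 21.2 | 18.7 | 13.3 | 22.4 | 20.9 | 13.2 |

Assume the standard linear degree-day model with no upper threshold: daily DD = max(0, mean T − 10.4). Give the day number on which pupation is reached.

day 8

Daily DD above 10.4 °C: 7.8, 7.8, 4.1, 4.4, 4.6, 3.9, 10.8, 8.3, 2.9, 12.0, 10.5, 2.8.
Cumulative: 7.8, 15.6, 19.7, 24.1, 28.7, 32.6, 43.4, 51.7, 54.6, 66.6, 77.1, 79.9.
The total first reaches 46 DD on day 8.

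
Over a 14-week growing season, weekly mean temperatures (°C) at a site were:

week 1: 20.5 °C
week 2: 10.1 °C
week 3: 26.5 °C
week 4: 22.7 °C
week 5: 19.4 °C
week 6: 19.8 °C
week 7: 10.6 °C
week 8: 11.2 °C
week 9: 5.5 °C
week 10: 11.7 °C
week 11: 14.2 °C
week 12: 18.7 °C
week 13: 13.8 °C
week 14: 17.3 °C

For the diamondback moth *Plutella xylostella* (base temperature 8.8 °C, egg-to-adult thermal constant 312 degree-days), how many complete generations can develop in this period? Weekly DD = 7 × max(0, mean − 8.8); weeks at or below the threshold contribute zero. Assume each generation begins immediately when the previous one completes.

2 generations

Weekly DD (7 × max(0, T̄ − 8.8)): 81.9, 9.1, 123.9, 97.3, 74.2, 77.0, 12.6, 16.8, 0.0, 20.3, 37.8, 69.3, 35.0, 59.5.
Season total = 714.7 DD.
Complete generations = ⌊714.7 / 312⌋ = 2.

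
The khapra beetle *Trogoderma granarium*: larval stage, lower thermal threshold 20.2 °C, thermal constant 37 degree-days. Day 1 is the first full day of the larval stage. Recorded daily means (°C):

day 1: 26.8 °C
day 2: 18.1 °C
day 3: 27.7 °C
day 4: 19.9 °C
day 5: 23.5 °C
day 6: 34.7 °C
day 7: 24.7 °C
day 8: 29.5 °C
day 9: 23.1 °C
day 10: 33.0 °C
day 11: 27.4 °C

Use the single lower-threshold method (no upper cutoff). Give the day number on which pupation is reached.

day 8

Daily DD above 20.2 °C: 6.6, 0.0, 7.5, 0.0, 3.3, 14.5, 4.5, 9.3, 2.9, 12.8, 7.2.
Cumulative: 6.6, 6.6, 14.1, 14.1, 17.4, 31.9, 36.4, 45.7, 48.6, 61.4, 68.6.
The total first reaches 37 DD on day 8.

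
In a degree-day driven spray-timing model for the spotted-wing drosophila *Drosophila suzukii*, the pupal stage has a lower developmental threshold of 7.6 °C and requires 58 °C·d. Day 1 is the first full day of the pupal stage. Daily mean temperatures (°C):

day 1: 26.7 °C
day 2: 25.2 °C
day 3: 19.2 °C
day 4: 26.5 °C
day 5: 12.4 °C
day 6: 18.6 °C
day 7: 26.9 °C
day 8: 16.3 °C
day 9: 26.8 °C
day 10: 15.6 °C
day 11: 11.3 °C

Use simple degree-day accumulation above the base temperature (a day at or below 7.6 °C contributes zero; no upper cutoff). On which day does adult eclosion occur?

day 4

Daily DD above 7.6 °C: 19.1, 17.6, 11.6, 18.9, 4.8, 11.0, 19.3, 8.7, 19.2, 8.0, 3.7.
Cumulative: 19.1, 36.7, 48.3, 67.2, 72.0, 83.0, 102.3, 111.0, 130.2, 138.2, 141.9.
The total first reaches 58 DD on day 4.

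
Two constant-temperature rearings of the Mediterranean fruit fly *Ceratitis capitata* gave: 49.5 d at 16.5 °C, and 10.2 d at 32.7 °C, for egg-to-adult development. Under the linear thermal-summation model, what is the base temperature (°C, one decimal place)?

Equal thermal constants: D₁(T₁ − T_b) = D₂(T₂ − T_b).
49.5·(16.5 − T_b) = 10.2·(32.7 − T_b)
T_b = (49.5·16.5 − 10.2·32.7) / (49.5 − 10.2) = 483.21 / 39.3 = 12.295 °C ≈ 12.3 °C.

12.3 °C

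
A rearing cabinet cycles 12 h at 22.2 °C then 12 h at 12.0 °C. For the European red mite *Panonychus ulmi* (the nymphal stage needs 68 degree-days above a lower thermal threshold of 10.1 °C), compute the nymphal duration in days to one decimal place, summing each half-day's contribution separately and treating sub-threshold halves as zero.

9.7 days

Day half: max(0, 22.2 − 10.1) × 0.5 = 12.1 × 0.5 = 6.05 DD.
Night half: max(0, 12.0 − 10.1) × 0.5 = 1.9 × 0.5 = 0.95 DD.
Per 24 h: 7.00 DD/day.
Duration = 68 / 7.00 = 9.714 ≈ 9.7 days.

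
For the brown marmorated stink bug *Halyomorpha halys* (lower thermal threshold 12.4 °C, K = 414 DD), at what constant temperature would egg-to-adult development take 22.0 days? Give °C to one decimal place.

Required daily accumulation = 414 / 22.0 = 18.818 DD/day.
T = T_base + 18.818 = 12.4 + 18.818 = 31.218 ≈ 31.2 °C.

31.2 °C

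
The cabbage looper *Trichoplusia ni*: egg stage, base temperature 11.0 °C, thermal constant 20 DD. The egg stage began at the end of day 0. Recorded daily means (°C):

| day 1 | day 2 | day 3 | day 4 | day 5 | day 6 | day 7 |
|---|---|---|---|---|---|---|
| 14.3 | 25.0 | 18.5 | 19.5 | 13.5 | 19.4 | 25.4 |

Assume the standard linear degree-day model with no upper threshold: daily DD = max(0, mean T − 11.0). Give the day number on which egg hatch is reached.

Daily DD above 11.0 °C: 3.3, 14.0, 7.5, 8.5, 2.5, 8.4, 14.4.
Cumulative: 3.3, 17.3, 24.8, 33.3, 35.8, 44.2, 58.6.
The total first reaches 20 DD on day 3.

day 3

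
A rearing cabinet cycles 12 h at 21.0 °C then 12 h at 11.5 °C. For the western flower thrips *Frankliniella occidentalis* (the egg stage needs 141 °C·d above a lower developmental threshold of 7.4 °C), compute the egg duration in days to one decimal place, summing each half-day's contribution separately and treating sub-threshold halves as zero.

Day half: max(0, 21.0 − 7.4) × 0.5 = 13.6 × 0.5 = 6.80 DD.
Night half: max(0, 11.5 − 7.4) × 0.5 = 4.1 × 0.5 = 2.05 DD.
Per 24 h: 8.85 DD/day.
Duration = 141 / 8.85 = 15.932 ≈ 15.9 days.

15.9 days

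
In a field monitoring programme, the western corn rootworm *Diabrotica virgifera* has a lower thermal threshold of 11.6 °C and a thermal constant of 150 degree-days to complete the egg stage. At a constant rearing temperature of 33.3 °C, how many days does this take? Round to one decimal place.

Daily accumulation = 33.3 − 11.6 = 21.7 DD/day.
Duration = 150 / 21.7 = 6.912 ≈ 6.9 days.

6.9 days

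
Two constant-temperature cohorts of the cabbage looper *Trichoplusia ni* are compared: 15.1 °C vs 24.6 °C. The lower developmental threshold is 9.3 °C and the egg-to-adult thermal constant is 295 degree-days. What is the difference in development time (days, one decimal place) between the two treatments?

At 15.1 °C: 295 / (15.1 − 9.3) = 295 / 5.8 = 50.862 d.
At 24.6 °C: 295 / (24.6 − 9.3) = 295 / 15.3 = 19.281 d.
Difference = |50.862 − 19.281| = 31.581 ≈ 31.6 days.

31.6 days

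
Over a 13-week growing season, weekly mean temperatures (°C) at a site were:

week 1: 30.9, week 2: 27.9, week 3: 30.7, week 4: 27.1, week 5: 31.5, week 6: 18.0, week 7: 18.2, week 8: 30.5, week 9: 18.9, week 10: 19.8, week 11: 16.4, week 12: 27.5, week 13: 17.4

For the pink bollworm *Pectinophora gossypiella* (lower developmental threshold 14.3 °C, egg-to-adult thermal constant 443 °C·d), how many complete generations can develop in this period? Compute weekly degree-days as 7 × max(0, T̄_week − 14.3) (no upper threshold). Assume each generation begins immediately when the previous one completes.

2 generations

Weekly DD (7 × max(0, T̄ − 14.3)): 116.2, 95.2, 114.8, 89.6, 120.4, 25.9, 27.3, 113.4, 32.2, 38.5, 14.7, 92.4, 21.7.
Season total = 902.3 DD.
Complete generations = ⌊902.3 / 443⌋ = 2.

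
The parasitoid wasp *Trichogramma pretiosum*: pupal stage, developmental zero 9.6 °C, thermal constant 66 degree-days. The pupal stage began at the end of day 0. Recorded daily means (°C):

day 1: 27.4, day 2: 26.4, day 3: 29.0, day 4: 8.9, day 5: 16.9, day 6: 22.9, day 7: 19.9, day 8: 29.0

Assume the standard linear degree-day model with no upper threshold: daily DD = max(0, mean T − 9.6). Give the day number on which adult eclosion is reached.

Daily DD above 9.6 °C: 17.8, 16.8, 19.4, 0.0, 7.3, 13.3, 10.3, 19.4.
Cumulative: 17.8, 34.6, 54.0, 54.0, 61.3, 74.6, 84.9, 104.3.
The total first reaches 66 DD on day 6.

day 6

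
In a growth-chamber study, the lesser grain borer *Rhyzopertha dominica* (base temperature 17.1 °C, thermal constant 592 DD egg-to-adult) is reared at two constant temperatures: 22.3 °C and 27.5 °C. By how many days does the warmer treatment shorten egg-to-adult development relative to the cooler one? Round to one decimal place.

56.9 days

At 22.3 °C: 592 / (22.3 − 17.1) = 592 / 5.2 = 113.846 d.
At 27.5 °C: 592 / (27.5 − 17.1) = 592 / 10.4 = 56.923 d.
Difference = |113.846 − 56.923| = 56.923 ≈ 56.9 days.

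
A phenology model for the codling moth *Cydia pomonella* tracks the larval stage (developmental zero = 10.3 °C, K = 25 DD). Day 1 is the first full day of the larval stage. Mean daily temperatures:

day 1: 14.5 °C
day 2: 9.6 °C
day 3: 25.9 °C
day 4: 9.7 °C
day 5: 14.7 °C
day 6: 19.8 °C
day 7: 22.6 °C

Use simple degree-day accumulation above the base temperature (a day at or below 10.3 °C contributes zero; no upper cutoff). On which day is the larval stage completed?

day 6

Daily DD above 10.3 °C: 4.2, 0.0, 15.6, 0.0, 4.4, 9.5, 12.3.
Cumulative: 4.2, 4.2, 19.8, 19.8, 24.2, 33.7, 46.0.
The total first reaches 25 DD on day 6.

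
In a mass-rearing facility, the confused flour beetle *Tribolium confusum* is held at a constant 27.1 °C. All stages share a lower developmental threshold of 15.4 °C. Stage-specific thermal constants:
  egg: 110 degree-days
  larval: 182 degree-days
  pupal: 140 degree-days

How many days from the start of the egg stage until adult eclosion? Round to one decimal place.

36.9 days

Daily accumulation at 27.1 °C = 27.1 − 15.4 = 11.7 DD/day.
Total K = 110 + 182 + 140 = 432 DD.
Total duration = 432 / 11.7 = 36.923 ≈ 36.9 days.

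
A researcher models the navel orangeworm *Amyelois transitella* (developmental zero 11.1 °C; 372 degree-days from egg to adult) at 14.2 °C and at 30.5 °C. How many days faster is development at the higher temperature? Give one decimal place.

At 14.2 °C: 372 / (14.2 − 11.1) = 372 / 3.1 = 120.000 d.
At 30.5 °C: 372 / (30.5 − 11.1) = 372 / 19.4 = 19.175 d.
Difference = |120.000 − 19.175| = 100.825 ≈ 100.8 days.

100.8 days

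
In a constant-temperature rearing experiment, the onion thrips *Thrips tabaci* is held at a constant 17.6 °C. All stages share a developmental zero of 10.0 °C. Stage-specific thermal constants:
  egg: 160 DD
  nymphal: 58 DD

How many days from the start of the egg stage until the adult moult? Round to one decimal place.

Daily accumulation at 17.6 °C = 17.6 − 10.0 = 7.6 DD/day.
Total K = 160 + 58 = 218 DD.
Total duration = 218 / 7.6 = 28.684 ≈ 28.7 days.

28.7 days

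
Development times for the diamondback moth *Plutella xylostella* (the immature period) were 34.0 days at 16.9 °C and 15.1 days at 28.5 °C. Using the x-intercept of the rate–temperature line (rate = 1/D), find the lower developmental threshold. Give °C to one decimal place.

Linear rate model ⇒ the product D·(T − T_b) is constant across temperatures.
34.0·(16.9 − T_b) = 15.1·(28.5 − T_b)
T_b = (34.0·16.9 − 15.1·28.5) / (34.0 − 15.1) = 144.25 / 18.9 = 7.632 °C ≈ 7.6 °C.

7.6 °C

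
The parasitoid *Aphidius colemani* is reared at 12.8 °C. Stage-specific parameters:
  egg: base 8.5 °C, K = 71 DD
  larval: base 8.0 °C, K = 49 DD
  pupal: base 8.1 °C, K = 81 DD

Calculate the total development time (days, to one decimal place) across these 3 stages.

44.0 days

egg: 71 / (12.8 − 8.5) = 71 / 4.3 = 16.512 d.
larval: 49 / (12.8 − 8.0) = 49 / 4.8 = 10.208 d.
pupal: 81 / (12.8 − 8.1) = 81 / 4.7 = 17.234 d.
Sum = 43.954 ≈ 44.0 days.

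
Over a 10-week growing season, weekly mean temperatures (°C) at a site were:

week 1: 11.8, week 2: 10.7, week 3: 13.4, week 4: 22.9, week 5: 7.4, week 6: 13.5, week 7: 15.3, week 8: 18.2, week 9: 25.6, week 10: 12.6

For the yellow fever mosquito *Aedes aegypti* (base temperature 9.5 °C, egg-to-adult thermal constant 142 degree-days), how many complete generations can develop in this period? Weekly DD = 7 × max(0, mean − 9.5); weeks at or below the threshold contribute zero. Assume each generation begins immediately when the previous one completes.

2 generations

Weekly DD (7 × max(0, T̄ − 9.5)): 16.1, 8.4, 27.3, 93.8, 0.0, 28.0, 40.6, 60.9, 112.7, 21.7.
Season total = 409.5 DD.
Complete generations = ⌊409.5 / 142⌋ = 2.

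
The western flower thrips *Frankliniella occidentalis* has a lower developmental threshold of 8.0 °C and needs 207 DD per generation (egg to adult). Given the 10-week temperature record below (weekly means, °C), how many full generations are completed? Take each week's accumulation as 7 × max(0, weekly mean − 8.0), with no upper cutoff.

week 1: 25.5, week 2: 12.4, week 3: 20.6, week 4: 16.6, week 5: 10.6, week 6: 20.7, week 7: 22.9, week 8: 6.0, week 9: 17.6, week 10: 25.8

3 generations

Weekly DD (7 × max(0, T̄ − 8.0)): 122.5, 30.8, 88.2, 60.2, 18.2, 88.9, 104.3, 0.0, 67.2, 124.6.
Season total = 704.9 DD.
Complete generations = ⌊704.9 / 207⌋ = 3.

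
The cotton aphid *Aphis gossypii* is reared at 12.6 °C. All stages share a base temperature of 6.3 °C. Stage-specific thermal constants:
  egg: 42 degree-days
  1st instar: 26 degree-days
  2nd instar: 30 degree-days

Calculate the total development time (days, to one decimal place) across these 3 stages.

Daily accumulation at 12.6 °C = 12.6 − 6.3 = 6.3 DD/day.
Total K = 42 + 26 + 30 = 98 DD.
Total duration = 98 / 6.3 = 15.556 ≈ 15.6 days.

15.6 days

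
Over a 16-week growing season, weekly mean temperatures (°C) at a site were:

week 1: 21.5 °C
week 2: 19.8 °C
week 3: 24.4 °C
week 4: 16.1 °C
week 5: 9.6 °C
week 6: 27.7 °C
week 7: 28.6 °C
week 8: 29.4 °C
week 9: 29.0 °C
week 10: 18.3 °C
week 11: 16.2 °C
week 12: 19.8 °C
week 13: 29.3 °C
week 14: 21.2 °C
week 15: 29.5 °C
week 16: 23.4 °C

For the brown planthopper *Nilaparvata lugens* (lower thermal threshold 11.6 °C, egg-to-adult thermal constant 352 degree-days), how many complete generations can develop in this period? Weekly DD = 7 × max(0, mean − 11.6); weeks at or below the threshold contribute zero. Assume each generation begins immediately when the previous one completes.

3 generations

Weekly DD (7 × max(0, T̄ − 11.6)): 69.3, 57.4, 89.6, 31.5, 0.0, 112.7, 119.0, 124.6, 121.8, 46.9, 32.2, 57.4, 123.9, 67.2, 125.3, 82.6.
Season total = 1261.4 DD.
Complete generations = ⌊1261.4 / 352⌋ = 3.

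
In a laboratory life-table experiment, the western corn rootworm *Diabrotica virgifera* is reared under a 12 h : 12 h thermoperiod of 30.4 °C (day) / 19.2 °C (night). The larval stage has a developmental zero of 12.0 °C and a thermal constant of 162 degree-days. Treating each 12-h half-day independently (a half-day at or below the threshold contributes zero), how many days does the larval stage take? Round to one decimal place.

Day half: max(0, 30.4 − 12.0) × 0.5 = 18.4 × 0.5 = 9.20 DD.
Night half: max(0, 19.2 − 12.0) × 0.5 = 7.2 × 0.5 = 3.60 DD.
Per 24 h: 12.80 DD/day.
Duration = 162 / 12.80 = 12.656 ≈ 12.7 days.

12.7 days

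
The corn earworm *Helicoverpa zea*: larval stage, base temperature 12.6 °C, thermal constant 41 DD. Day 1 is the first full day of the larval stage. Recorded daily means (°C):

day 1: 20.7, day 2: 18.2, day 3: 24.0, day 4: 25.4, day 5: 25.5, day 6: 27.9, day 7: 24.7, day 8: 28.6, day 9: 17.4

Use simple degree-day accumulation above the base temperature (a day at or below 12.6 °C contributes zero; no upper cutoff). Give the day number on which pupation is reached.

day 5

Daily DD above 12.6 °C: 8.1, 5.6, 11.4, 12.8, 12.9, 15.3, 12.1, 16.0, 4.8.
Cumulative: 8.1, 13.7, 25.1, 37.9, 50.8, 66.1, 78.2, 94.2, 99.0.
The total first reaches 41 DD on day 5.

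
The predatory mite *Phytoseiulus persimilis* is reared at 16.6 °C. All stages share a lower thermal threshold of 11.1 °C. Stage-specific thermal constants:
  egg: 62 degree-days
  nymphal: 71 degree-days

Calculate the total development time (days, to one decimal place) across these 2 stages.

Daily accumulation at 16.6 °C = 16.6 − 11.1 = 5.5 DD/day.
Total K = 62 + 71 = 133 DD.
Total duration = 133 / 5.5 = 24.182 ≈ 24.2 days.

24.2 days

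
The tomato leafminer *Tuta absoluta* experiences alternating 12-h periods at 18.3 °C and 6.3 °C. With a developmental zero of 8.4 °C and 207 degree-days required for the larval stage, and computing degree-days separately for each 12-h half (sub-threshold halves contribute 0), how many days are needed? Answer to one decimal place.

Day half: max(0, 18.3 − 8.4) × 0.5 = 9.9 × 0.5 = 4.95 DD.
Night half: max(0, 6.3 − 8.4) × 0.5 = 0.0 × 0.5 = 0.00 DD.
Per 24 h: 4.95 DD/day.
Duration = 207 / 4.95 = 41.818 ≈ 41.8 days.

41.8 days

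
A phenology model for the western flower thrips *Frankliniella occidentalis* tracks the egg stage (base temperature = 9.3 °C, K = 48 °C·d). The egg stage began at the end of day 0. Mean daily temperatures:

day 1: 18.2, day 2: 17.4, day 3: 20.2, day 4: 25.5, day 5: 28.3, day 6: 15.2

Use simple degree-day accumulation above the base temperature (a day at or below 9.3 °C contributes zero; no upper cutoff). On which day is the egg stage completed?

day 5

Daily DD above 9.3 °C: 8.9, 8.1, 10.9, 16.2, 19.0, 5.9.
Cumulative: 8.9, 17.0, 27.9, 44.1, 63.1, 69.0.
The total first reaches 48 DD on day 5.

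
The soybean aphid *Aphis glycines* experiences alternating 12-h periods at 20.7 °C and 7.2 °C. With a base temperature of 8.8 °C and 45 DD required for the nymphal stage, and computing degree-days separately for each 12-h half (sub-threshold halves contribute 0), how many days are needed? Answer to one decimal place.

7.6 days

Day half: max(0, 20.7 − 8.8) × 0.5 = 11.9 × 0.5 = 5.95 DD.
Night half: max(0, 7.2 − 8.8) × 0.5 = 0.0 × 0.5 = 0.00 DD.
Per 24 h: 5.95 DD/day.
Duration = 45 / 5.95 = 7.563 ≈ 7.6 days.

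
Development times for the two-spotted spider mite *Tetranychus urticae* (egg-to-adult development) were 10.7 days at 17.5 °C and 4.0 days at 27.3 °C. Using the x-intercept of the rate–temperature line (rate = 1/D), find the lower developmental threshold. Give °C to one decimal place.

Linear rate model ⇒ the product D·(T − T_b) is constant across temperatures.
10.7·(17.5 − T_b) = 4.0·(27.3 − T_b)
T_b = (10.7·17.5 − 4.0·27.3) / (10.7 − 4.0) = 78.05 / 6.7 = 11.649 °C ≈ 11.6 °C.

11.6 °C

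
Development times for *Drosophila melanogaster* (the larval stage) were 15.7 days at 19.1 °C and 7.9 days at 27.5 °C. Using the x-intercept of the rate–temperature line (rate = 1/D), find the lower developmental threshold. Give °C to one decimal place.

10.6 °C

Under the model K = D·(T − T_b), so D₁·(T₁ − T_b) = D₂·(T₂ − T_b).
15.7·(19.1 − T_b) = 7.9·(27.5 − T_b)
T_b = (15.7·19.1 − 7.9·27.5) / (15.7 − 7.9) = 82.62 / 7.8 = 10.592 °C ≈ 10.6 °C.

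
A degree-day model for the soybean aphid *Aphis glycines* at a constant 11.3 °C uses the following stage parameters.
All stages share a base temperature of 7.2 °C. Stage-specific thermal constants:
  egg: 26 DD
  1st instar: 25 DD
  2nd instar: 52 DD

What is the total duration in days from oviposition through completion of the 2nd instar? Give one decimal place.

Daily accumulation at 11.3 °C = 11.3 − 7.2 = 4.1 DD/day.
Total K = 26 + 25 + 52 = 103 DD.
Total duration = 103 / 4.1 = 25.122 ≈ 25.1 days.

25.1 days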